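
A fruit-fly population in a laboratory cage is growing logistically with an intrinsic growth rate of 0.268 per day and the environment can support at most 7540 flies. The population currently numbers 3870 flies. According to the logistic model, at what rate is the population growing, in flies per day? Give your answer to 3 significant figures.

505 flies per day

dN/dt = rN(1 − N/K) = 0.268 × 3870 × (1 − 3870/7540).
1 − 3870/7540 = 0.48674; dN/dt = 0.268 × 3870 × 0.48674 = 504.82.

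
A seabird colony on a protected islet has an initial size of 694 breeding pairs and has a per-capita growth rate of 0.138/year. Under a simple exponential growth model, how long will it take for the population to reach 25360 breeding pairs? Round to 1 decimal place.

26.1 years

Set N₀·e^(rt) = 25360: e^(0.138·t) = 25360/694 = 36.542.
0.138·t = ln(36.542) = 3.5985, so t = 3.5985/0.138 = 26.076.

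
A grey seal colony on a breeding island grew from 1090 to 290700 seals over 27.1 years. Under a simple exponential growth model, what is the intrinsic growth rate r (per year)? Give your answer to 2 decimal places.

From N(t) = N₀·e^(rt): e^(r·27.1) = 290700/1090 = 266.7.
r·27.1 = ln(266.7) = 5.5861, so r = 5.5861/27.1 = 0.20613.

0.21 per year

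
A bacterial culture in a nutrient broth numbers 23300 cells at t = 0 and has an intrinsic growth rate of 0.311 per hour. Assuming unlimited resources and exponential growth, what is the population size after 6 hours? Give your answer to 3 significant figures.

151000 cells

N(t) = N₀·e^(rt) = 23300 × e^(0.311×6) = 23300 × e^1.866.
e^1.866 ≈ 6.4624, so N ≈ 23300 × 6.4624 = 150574.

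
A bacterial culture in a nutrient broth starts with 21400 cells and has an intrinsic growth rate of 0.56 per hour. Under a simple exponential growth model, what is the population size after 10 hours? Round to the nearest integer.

N(t) = N₀·e^(rt) = 21400 × e^(0.56×10) = 21400 × e^5.6.
e^5.6 ≈ 270.43, so N ≈ 21400 × 270.43 = 5.787125×10^6.

5787125 cells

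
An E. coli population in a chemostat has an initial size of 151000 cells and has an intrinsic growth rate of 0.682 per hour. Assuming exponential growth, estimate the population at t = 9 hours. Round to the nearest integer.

69932085 cells

N(t) = N₀·e^(rt) = 151000 × e^(0.682×9) = 151000 × e^6.138.
e^6.138 ≈ 463.13, so N ≈ 151000 × 463.13 = 6.993209×10^7.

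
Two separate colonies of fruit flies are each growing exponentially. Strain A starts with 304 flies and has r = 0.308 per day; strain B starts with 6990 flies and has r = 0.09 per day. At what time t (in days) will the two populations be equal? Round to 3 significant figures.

Set 304·e^(0.308t) = 6990·e^(0.09t).
e^((0.308 − 0.09)t) = 6990/304 → e^(0.218·t) = 22.993.
0.218·t = ln(22.993) = 3.1352, so t = 3.1352/0.218 = 14.382.

14.4 days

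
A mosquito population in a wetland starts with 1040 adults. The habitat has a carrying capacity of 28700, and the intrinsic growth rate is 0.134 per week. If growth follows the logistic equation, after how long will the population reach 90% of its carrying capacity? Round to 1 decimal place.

40.9 weeks

A = (K − N₀)/N₀ = (28700 − 1040)/1040 = 26.596.
Solve 28700/(1 + 26.596·e^(−0.134t)) = 25830: 1 + 26.596·e^(−0.134t) = 1.1111, so e^(−0.134t) = 0.00417771.
−0.134·t = ln(0.00417771) = -5.478, so t = 5.478/0.134 = 40.881.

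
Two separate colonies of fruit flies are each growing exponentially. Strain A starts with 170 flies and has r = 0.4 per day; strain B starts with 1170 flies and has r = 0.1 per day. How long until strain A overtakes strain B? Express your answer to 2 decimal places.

6.43 days

Set 170·e^(0.4t) = 1170·e^(0.1t).
e^((0.4 − 0.1)t) = 1170/170 → e^(0.3·t) = 6.8824.
0.3·t = ln(6.8824) = 1.929, so t = 1.929/0.3 = 6.4299.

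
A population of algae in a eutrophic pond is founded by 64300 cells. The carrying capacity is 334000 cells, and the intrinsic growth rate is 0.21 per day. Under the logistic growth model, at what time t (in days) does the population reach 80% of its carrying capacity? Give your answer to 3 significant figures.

13.4 days

A = (K − N₀)/N₀ = (334000 − 64300)/64300 = 4.1944.
Solve 334000/(1 + 4.1944·e^(−0.21t)) = 267200: 1 + 4.1944·e^(−0.21t) = 1.25, so e^(−0.21t) = 0.0596033.
−0.21·t = ln(0.0596033) = -2.82, so t = 2.82/0.21 = 13.429.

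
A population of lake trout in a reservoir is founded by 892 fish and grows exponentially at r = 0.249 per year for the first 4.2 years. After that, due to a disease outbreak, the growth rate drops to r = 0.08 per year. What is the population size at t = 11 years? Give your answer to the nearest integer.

4373 fish

Phase 1: N(4.2) = 892·e^(0.249×4.2) = 892·e^1.046 = 2538.34.
Phase 2 runs for 11 − 4.2 = 6.8 years at r = 0.08.
N(11) = 2538.34·e^(0.08×6.8) = 2538.34·e^0.544 = 4373.27.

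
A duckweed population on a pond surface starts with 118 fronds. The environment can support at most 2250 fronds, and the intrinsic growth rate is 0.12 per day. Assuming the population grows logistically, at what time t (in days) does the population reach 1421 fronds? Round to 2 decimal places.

28.61 days

A = (K − N₀)/N₀ = (2250 − 118)/118 = 18.068.
Solve 2250/(1 + 18.068·e^(−0.12t)) = 1421: 1 + 18.068·e^(−0.12t) = 1.5834, so e^(−0.12t) = 0.032289.
−0.12·t = ln(0.032289) = -3.433, so t = 3.433/0.12 = 28.609.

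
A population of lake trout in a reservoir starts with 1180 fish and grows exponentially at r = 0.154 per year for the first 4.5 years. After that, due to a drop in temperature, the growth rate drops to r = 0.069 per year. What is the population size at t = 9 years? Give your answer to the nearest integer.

3219 fish

Phase 1: N(4.5) = 1180·e^(0.154×4.5) = 1180·e^0.693 = 2359.65.
Phase 2 runs for 9 − 4.5 = 4.5 years at r = 0.069.
N(9) = 2359.65·e^(0.069×4.5) = 2359.65·e^0.3105 = 3218.82.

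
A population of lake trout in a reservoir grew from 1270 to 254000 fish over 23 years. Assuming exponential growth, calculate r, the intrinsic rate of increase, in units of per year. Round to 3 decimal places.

0.230 per year

From N(t) = N₀·e^(rt): e^(r·23) = 254000/1270 = 200.
r·23 = ln(200) = 5.2983, so r = 5.2983/23 = 0.23036.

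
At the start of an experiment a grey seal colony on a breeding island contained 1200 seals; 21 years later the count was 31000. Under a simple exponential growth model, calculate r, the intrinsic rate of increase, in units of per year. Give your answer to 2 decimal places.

From N(t) = N₀·e^(rt): e^(r·21) = 31000/1200 = 25.833.
r·21 = ln(25.833) = 3.2517, so r = 3.2517/21 = 0.15484.

0.15 per year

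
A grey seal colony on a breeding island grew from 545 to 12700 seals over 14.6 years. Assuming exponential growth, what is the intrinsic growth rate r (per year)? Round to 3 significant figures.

From N(t) = N₀·e^(rt): e^(r·14.6) = 12700/545 = 23.303.
r·14.6 = ln(23.303) = 3.1486, so r = 3.1486/14.6 = 0.21566.

0.216 per year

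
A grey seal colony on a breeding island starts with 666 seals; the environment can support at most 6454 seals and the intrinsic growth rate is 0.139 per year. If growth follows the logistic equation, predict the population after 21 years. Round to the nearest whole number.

A = (K − N₀)/N₀ = (6454 − 666)/666 = 8.6907.
N(t) = K/(1 + A·e^(−rt)) = 6454/(1 + 8.6907×e^(−0.139×21)).
e^(−2.919) = 0.053988; denominator = 1 + 8.6907×0.053988 = 1.4692.
N = 6454/1.4692 = 4392.9.

4393 seals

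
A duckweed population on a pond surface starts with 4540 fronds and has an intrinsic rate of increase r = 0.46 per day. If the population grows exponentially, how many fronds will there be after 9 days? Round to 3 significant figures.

N(t) = N₀·e^(rt) = 4540 × e^(0.46×9) = 4540 × e^4.14.
e^4.14 ≈ 62.803, so N ≈ 4540 × 62.803 = 285125.

285000 fronds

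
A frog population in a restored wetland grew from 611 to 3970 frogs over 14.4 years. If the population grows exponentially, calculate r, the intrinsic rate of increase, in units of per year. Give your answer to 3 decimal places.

0.130 per year

From N(t) = N₀·e^(rt): e^(r·14.4) = 3970/611 = 6.4975.
r·14.4 = ln(6.4975) = 1.8714, so r = 1.8714/14.4 = 0.12996.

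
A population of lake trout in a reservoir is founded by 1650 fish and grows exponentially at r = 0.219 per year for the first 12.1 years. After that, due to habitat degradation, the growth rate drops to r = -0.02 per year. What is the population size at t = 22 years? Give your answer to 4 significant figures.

Phase 1: N(12.1) = 1650·e^(0.219×12.1) = 1650·e^2.65 = 23351.8.
Phase 2 runs for 22 − 12.1 = 9.9 years at r = -0.02.
N(22) = 23351.8·e^(-0.02×9.9) = 23351.8·e^-0.198 = 19157.1.

19160 fish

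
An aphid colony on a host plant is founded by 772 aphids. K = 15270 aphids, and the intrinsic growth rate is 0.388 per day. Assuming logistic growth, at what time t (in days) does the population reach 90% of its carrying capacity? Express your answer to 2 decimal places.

A = (K − N₀)/N₀ = (15270 − 772)/772 = 18.78.
Solve 15270/(1 + 18.78·e^(−0.388t)) = 13743: 1 + 18.78·e^(−0.388t) = 1.1111, so e^(−0.388t) = 0.00591652.
−0.388·t = ln(0.00591652) = -5.13, so t = 5.13/0.388 = 13.222.

13.22 days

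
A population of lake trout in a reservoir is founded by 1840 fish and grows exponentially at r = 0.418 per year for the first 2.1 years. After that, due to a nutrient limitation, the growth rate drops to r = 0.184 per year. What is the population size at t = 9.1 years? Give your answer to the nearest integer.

Phase 1: N(2.1) = 1840·e^(0.418×2.1) = 1840·e^0.8778 = 4426.31.
Phase 2 runs for 9.1 − 2.1 = 7 years at r = 0.184.
N(9.1) = 4426.31·e^(0.184×7) = 4426.31·e^1.288 = 16047.7.

16048 fish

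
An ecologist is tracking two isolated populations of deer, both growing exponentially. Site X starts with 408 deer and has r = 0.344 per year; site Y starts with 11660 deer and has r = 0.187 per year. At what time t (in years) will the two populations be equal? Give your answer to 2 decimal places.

21.35 years

Set 408·e^(0.344t) = 11660·e^(0.187t).
e^((0.344 − 0.187)t) = 11660/408 → e^(0.157·t) = 28.578.
0.157·t = ln(28.578) = 3.3527, so t = 3.3527/0.157 = 21.354.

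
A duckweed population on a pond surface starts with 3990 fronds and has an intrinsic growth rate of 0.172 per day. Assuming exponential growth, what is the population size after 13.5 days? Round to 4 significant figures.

40680 fronds

N(t) = N₀·e^(rt) = 3990 × e^(0.172×13.5) = 3990 × e^2.322.
e^2.322 ≈ 10.196, so N ≈ 3990 × 10.196 = 40682.2.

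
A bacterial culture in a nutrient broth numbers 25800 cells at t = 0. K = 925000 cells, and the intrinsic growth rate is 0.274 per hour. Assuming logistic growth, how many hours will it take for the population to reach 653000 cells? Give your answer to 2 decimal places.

A = (K − N₀)/N₀ = (925000 − 25800)/25800 = 34.853.
Solve 925000/(1 + 34.853·e^(−0.274t)) = 653000: 1 + 34.853·e^(−0.274t) = 1.4165, so e^(−0.274t) = 0.0119514.
−0.274·t = ln(0.0119514) = -4.4269, so t = 4.4269/0.274 = 16.157.

16.16 hours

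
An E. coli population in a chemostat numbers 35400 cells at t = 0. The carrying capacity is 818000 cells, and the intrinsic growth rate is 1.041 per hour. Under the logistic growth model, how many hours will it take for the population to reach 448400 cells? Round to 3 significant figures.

A = (K − N₀)/N₀ = (818000 − 35400)/35400 = 22.107.
Solve 818000/(1 + 22.107·e^(−1.041t)) = 448400: 1 + 22.107·e^(−1.041t) = 1.8243, so e^(−1.041t) = 0.0372846.
−1.041·t = ln(0.0372846) = -3.2892, so t = 3.2892/1.041 = 3.1596.

3.16 hours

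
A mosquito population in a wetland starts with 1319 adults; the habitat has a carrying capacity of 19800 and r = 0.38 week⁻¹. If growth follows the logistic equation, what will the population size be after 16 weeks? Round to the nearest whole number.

A = (K − N₀)/N₀ = (19800 − 1319)/1319 = 14.011.
N(t) = K/(1 + A·e^(−rt)) = 19800/(1 + 14.011×e^(−0.38×16)).
e^(−6.08) = 0.0022882; denominator = 1 + 14.011×0.0022882 = 1.0321.
N = 19800/1.0321 = 19184.9.

19185 adults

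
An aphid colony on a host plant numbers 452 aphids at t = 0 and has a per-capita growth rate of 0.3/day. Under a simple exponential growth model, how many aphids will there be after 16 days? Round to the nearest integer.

N(t) = N₀·e^(rt) = 452 × e^(0.3×16) = 452 × e^4.8.
e^4.8 ≈ 121.51, so N ≈ 452 × 121.51 = 54922.7.

54923 aphids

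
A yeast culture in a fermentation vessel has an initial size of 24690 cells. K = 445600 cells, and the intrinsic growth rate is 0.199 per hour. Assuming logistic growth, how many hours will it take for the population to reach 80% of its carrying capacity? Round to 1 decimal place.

21.2 hours

A = (K − N₀)/N₀ = (445600 − 24690)/24690 = 17.048.
Solve 445600/(1 + 17.048·e^(−0.199t)) = 356480: 1 + 17.048·e^(−0.199t) = 1.25, so e^(−0.199t) = 0.0146647.
−0.199·t = ln(0.0146647) = -4.2223, so t = 4.2223/0.199 = 21.218.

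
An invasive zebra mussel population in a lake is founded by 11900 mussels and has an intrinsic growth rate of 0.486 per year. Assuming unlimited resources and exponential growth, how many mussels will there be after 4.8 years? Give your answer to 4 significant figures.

122700 mussels

N(t) = N₀·e^(rt) = 11900 × e^(0.486×4.8) = 11900 × e^2.333.
e^2.333 ≈ 10.307, so N ≈ 11900 × 10.307 = 122650.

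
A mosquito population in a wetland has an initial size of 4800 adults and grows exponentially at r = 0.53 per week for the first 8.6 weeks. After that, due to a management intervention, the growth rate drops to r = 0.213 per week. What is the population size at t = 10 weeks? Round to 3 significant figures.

617000 adults

Phase 1: N(8.6) = 4800·e^(0.53×8.6) = 4800·e^4.558 = 457884.
Phase 2 runs for 10 − 8.6 = 1.4 weeks at r = 0.213.
N(10) = 457884·e^(0.213×1.4) = 457884·e^0.2982 = 616967.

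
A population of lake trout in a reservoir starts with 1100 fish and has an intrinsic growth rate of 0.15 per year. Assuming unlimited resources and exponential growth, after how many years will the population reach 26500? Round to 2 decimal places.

21.21 years

Set N₀·e^(rt) = 26500: e^(0.15·t) = 26500/1100 = 24.091.
0.15·t = ln(24.091) = 3.1818, so t = 3.1818/0.15 = 21.212.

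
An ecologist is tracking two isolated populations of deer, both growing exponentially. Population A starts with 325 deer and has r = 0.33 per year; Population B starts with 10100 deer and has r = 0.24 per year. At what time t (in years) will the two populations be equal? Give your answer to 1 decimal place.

Set 325·e^(0.33t) = 10100·e^(0.24t).
e^((0.33 − 0.24)t) = 10100/325 → e^(0.09·t) = 31.077.
0.09·t = ln(31.077) = 3.4365, so t = 3.4365/0.09 = 38.183.

38.2 years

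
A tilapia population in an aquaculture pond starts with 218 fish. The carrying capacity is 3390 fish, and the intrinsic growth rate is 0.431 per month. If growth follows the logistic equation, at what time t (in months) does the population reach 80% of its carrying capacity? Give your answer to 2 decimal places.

9.43 months

A = (K − N₀)/N₀ = (3390 − 218)/218 = 14.55.
Solve 3390/(1 + 14.55·e^(−0.431t)) = 2712: 1 + 14.55·e^(−0.431t) = 1.25, so e^(−0.431t) = 0.0171816.
−0.431·t = ln(0.0171816) = -4.0639, so t = 4.0639/0.431 = 9.429.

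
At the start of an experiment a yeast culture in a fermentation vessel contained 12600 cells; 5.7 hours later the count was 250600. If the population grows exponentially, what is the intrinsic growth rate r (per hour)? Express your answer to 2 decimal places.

From N(t) = N₀·e^(rt): e^(r·5.7) = 250600/12600 = 19.889.
r·5.7 = ln(19.889) = 2.9902, so r = 2.9902/5.7 = 0.52459.

0.52 per hour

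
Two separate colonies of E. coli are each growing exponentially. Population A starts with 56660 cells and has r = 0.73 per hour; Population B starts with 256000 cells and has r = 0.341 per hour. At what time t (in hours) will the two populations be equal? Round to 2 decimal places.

3.88 hours

Set 56660·e^(0.73t) = 256000·e^(0.341t).
e^((0.73 − 0.341)t) = 256000/56660 → e^(0.389·t) = 4.5182.
0.389·t = ln(4.5182) = 1.5081, so t = 1.5081/0.389 = 3.8769.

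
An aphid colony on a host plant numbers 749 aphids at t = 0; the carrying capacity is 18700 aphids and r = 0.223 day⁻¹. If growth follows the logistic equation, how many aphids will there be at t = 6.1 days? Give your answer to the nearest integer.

2616 aphids

A = (K − N₀)/N₀ = (18700 − 749)/749 = 23.967.
N(t) = K/(1 + A·e^(−rt)) = 18700/(1 + 23.967×e^(−0.223×6.1)).
e^(−1.36) = 0.25658; denominator = 1 + 23.967×0.25658 = 7.1494.
N = 18700/7.1494 = 2615.59.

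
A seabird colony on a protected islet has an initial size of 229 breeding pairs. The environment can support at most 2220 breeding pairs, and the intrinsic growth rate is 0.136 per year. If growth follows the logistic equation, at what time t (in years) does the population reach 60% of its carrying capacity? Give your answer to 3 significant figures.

A = (K − N₀)/N₀ = (2220 − 229)/229 = 8.6943.
Solve 2220/(1 + 8.6943·e^(−0.136t)) = 1332: 1 + 8.6943·e^(−0.136t) = 1.6667, so e^(−0.136t) = 0.0766784.
−0.136·t = ln(0.0766784) = -2.5681, so t = 2.5681/0.136 = 18.883.

18.9 years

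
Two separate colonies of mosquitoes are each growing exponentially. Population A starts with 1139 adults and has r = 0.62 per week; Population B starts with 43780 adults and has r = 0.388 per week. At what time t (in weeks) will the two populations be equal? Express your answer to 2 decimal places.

15.73 weeks

Set 1139·e^(0.62t) = 43780·e^(0.388t).
e^((0.62 − 0.388)t) = 43780/1139 → e^(0.232·t) = 38.437.
0.232·t = ln(38.437) = 3.649, so t = 3.649/0.232 = 15.729.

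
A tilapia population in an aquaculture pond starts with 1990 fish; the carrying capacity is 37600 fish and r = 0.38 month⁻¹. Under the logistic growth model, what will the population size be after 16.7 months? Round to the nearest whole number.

A = (K − N₀)/N₀ = (37600 − 1990)/1990 = 17.894.
N(t) = K/(1 + A·e^(−rt)) = 37600/(1 + 17.894×e^(−0.38×16.7)).
e^(−6.346) = 0.0017537; denominator = 1 + 17.894×0.0017537 = 1.0314.
N = 37600/1.0314 = 36455.9.

36456 fish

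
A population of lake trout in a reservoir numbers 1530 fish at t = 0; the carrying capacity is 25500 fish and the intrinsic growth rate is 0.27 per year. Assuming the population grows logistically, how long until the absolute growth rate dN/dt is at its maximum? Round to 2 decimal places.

Logistic growth is fastest at N = K/2 = 12750.
A = (K − N₀)/N₀ = 15.667. Set K/(1 + A·e^(−rt)) = K/2 → A·e^(−rt) = 1.
e^(−0.27t) = 1/15.667 = 0.0638298, so t = ln(15.667)/0.27 = 2.7515/0.27 = 10.191.

10.19 years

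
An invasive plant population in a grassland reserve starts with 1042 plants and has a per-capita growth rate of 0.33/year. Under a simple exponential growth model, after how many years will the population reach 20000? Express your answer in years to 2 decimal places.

Set N₀·e^(rt) = 20000: e^(0.33·t) = 20000/1042 = 19.194.
0.33·t = ln(19.194) = 2.9546, so t = 2.9546/0.33 = 8.9533.

8.95 years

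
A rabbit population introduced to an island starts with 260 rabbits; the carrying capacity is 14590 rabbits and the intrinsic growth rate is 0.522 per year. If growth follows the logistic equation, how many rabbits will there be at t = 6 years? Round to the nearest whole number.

4285 rabbits

A = (K − N₀)/N₀ = (14590 − 260)/260 = 55.115.
N(t) = K/(1 + A·e^(−rt)) = 14590/(1 + 55.115×e^(−0.522×6)).
e^(−3.132) = 0.04363; denominator = 1 + 55.115×0.04363 = 3.4047.
N = 14590/3.4047 = 4285.24.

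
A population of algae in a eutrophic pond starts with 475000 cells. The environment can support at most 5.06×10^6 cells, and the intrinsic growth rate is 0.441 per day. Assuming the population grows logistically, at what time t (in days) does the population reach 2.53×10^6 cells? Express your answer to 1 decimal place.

5.1 days

A = (K − N₀)/N₀ = (5.06×10^6 − 475000)/475000 = 9.6526.
Solve 5.06×10^6/(1 + 9.6526·e^(−0.441t)) = 2.53×10^6: 1 + 9.6526·e^(−0.441t) = 2, so e^(−0.441t) = 0.103599.
−0.441·t = ln(0.103599) = -2.2672, so t = 2.2672/0.441 = 5.1411.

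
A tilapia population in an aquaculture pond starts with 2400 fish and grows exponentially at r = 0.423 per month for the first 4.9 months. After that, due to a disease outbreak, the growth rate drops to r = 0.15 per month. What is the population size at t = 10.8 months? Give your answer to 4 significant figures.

Phase 1: N(4.9) = 2400·e^(0.423×4.9) = 2400·e^2.073 = 19071.
Phase 2 runs for 10.8 − 4.9 = 5.9 months at r = 0.15.
N(10.8) = 19071·e^(0.15×5.9) = 19071·e^0.885 = 46208.7.

46210 fish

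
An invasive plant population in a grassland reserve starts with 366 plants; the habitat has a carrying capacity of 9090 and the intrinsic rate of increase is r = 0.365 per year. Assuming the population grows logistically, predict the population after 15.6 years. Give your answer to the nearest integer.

8415 plants

A = (K − N₀)/N₀ = (9090 − 366)/366 = 23.836.
N(t) = K/(1 + A·e^(−rt)) = 9090/(1 + 23.836×e^(−0.365×15.6)).
e^(−5.694) = 0.0033661; denominator = 1 + 23.836×0.0033661 = 1.0802.
N = 9090/1.0802 = 8414.84.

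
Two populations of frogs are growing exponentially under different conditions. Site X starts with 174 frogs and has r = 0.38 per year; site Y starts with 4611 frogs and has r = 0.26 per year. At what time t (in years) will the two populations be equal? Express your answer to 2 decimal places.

27.31 years

Set 174·e^(0.38t) = 4611·e^(0.26t).
e^((0.38 − 0.26)t) = 4611/174 → e^(0.12·t) = 26.5.
0.12·t = ln(26.5) = 3.2771, so t = 3.2771/0.12 = 27.31.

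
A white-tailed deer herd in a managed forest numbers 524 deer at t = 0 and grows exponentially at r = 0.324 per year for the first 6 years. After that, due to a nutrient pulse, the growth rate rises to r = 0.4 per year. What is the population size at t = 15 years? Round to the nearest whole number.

133986 deer

Phase 1: N(6) = 524·e^(0.324×6) = 524·e^1.944 = 3661.
Phase 2 runs for 15 − 6 = 9 years at r = 0.4.
N(15) = 3661·e^(0.4×9) = 3661·e^3.6 = 133986.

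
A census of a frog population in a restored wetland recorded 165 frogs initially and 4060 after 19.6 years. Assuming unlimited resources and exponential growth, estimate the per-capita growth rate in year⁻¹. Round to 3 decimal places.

From N(t) = N₀·e^(rt): e^(r·19.6) = 4060/165 = 24.606.
r·19.6 = ln(24.606) = 3.203, so r = 3.203/19.6 = 0.16342.

0.163 per year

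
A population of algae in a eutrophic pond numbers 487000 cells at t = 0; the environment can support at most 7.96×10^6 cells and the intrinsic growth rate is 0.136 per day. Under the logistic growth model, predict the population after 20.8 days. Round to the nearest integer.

4174889 cells

A = (K − N₀)/N₀ = (7.96×10^6 − 487000)/487000 = 15.345.
N(t) = K/(1 + A·e^(−rt)) = 7.96×10^6/(1 + 15.345×e^(−0.136×20.8)).
e^(−2.829) = 0.059084; denominator = 1 + 15.345×0.059084 = 1.9066.
N = 7.96×10^6/1.9066 = 4.174889×10^6.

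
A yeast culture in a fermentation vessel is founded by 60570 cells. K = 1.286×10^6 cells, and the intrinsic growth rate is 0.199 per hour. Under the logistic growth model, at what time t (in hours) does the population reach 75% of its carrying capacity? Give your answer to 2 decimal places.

20.63 hours

A = (K − N₀)/N₀ = (1.286×10^6 − 60570)/60570 = 20.232.
Solve 1.286×10^6/(1 + 20.232·e^(−0.199t)) = 964500: 1 + 20.232·e^(−0.199t) = 1.3333, so e^(−0.199t) = 0.0164758.
−0.199·t = ln(0.0164758) = -4.1059, so t = 4.1059/0.199 = 20.632.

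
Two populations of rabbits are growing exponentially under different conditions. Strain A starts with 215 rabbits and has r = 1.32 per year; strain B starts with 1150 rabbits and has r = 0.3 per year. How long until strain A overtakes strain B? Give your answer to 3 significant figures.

Set 215·e^(1.32t) = 1150·e^(0.3t).
e^((1.32 − 0.3)t) = 1150/215 → e^(1.02·t) = 5.3488.
1.02·t = ln(5.3488) = 1.6769, so t = 1.6769/1.02 = 1.644.

1.64 years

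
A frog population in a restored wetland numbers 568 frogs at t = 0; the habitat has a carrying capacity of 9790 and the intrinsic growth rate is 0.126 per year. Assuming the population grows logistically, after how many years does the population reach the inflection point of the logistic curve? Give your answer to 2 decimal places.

22.12 years

Logistic growth is fastest at N = K/2 = 4895.
A = (K − N₀)/N₀ = 16.236. Set K/(1 + A·e^(−rt)) = K/2 → A·e^(−rt) = 1.
e^(−0.126t) = 1/16.236 = 0.0615918, so t = ln(16.236)/0.126 = 2.7872/0.126 = 22.121.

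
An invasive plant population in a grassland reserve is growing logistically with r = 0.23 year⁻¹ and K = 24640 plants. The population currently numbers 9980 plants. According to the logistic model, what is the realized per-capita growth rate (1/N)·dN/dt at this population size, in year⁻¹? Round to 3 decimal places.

(1/N)·dN/dt = r(1 − N/K) = 0.23 × (1 − 9980/24640).
= 0.23 × 0.59497 = 0.13684.

0.137 per year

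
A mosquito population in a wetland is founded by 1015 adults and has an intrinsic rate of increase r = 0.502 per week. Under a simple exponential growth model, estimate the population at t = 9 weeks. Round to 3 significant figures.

N(t) = N₀·e^(rt) = 1015 × e^(0.502×9) = 1015 × e^4.518.
e^4.518 ≈ 91.652, so N ≈ 1015 × 91.652 = 93026.9.

93000 adults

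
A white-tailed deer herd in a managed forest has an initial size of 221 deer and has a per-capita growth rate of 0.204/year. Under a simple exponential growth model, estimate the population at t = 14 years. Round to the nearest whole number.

N(t) = N₀·e^(rt) = 221 × e^(0.204×14) = 221 × e^2.856.
e^2.856 ≈ 17.392, so N ≈ 221 × 17.392 = 3843.59.

3844 deer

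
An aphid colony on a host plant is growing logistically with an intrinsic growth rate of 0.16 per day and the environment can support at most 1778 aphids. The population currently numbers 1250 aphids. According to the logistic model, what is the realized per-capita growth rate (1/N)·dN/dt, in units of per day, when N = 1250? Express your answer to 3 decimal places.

(1/N)·dN/dt = r(1 − N/K) = 0.16 × (1 − 1250/1778).
= 0.16 × 0.29696 = 0.047514.

0.048 per day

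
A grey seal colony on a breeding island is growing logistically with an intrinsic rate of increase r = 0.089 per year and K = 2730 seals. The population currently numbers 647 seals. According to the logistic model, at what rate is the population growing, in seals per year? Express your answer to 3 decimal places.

dN/dt = rN(1 − N/K) = 0.089 × 647 × (1 − 647/2730).
1 − 647/2730 = 0.763; dN/dt = 0.089 × 647 × 0.763 = 43.936.

43.936 seals per year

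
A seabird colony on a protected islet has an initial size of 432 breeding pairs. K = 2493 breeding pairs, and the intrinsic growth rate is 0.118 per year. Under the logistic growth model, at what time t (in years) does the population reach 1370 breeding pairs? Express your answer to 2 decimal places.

14.93 years

A = (K − N₀)/N₀ = (2493 − 432)/432 = 4.7708.
Solve 2493/(1 + 4.7708·e^(−0.118t)) = 1370: 1 + 4.7708·e^(−0.118t) = 1.8197, so e^(−0.118t) = 0.171817.
−0.118·t = ln(0.171817) = -1.7613, so t = 1.7613/0.118 = 14.927.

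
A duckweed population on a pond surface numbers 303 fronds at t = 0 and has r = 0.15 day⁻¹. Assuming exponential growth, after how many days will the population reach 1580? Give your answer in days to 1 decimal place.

11.0 days

Set N₀·e^(rt) = 1580: e^(0.15·t) = 1580/303 = 5.2145.
0.15·t = ln(5.2145) = 1.6514, so t = 1.6514/0.15 = 11.01.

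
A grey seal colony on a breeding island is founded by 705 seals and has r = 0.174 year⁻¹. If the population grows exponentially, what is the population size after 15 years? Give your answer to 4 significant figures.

N(t) = N₀·e^(rt) = 705 × e^(0.174×15) = 705 × e^2.61.
e^2.61 ≈ 13.599, so N ≈ 705 × 13.599 = 9587.33.

9587 seals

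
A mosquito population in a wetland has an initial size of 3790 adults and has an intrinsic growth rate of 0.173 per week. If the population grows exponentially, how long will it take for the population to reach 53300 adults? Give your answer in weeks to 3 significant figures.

Set N₀·e^(rt) = 53300: e^(0.173·t) = 53300/3790 = 14.063.
0.173·t = ln(14.063) = 2.6436, so t = 2.6436/0.173 = 15.281.

15.3 weeks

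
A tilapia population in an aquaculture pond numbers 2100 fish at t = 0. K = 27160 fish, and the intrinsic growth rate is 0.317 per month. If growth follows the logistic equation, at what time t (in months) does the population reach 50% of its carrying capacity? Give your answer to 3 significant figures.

A = (K − N₀)/N₀ = (27160 − 2100)/2100 = 11.933.
Solve 27160/(1 + 11.933·e^(−0.317t)) = 13580: 1 + 11.933·e^(−0.317t) = 2, so e^(−0.317t) = 0.0837989.
−0.317·t = ln(0.0837989) = -2.4793, so t = 2.4793/0.317 = 7.8212.

7.82 months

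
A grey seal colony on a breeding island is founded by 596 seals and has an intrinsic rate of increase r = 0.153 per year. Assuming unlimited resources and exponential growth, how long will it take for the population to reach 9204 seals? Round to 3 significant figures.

17.9 years

Set N₀·e^(rt) = 9204: e^(0.153·t) = 9204/596 = 15.443.
0.153·t = ln(15.443) = 2.7372, so t = 2.7372/0.153 = 17.89.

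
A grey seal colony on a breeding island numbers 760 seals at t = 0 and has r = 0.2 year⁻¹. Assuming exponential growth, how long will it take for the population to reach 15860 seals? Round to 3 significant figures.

15.2 years

Set N₀·e^(rt) = 15860: e^(0.2·t) = 15860/760 = 20.868.
0.2·t = ln(20.868) = 3.0382, so t = 3.0382/0.2 = 15.191.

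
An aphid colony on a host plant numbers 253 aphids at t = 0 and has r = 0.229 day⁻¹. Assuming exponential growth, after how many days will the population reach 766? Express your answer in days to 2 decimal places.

Set N₀·e^(rt) = 766: e^(0.229·t) = 766/253 = 3.0277.
0.229·t = ln(3.0277) = 1.1078, so t = 1.1078/0.229 = 4.8375.

4.84 days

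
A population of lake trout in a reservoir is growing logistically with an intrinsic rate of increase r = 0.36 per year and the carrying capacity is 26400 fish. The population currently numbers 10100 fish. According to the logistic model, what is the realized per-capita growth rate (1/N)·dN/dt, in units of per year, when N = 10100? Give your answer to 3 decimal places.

0.222 per year

(1/N)·dN/dt = r(1 − N/K) = 0.36 × (1 − 10100/26400).
= 0.36 × 0.61742 = 0.22227.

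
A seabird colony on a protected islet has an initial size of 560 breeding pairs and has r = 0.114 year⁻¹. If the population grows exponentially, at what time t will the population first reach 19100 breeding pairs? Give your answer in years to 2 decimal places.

Set N₀·e^(rt) = 19100: e^(0.114·t) = 19100/560 = 34.107.
0.114·t = ln(34.107) = 3.5295, so t = 3.5295/0.114 = 30.961.

30.96 years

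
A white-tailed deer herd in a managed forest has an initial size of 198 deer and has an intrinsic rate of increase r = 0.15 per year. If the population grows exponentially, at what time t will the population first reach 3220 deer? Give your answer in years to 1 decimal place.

Set N₀·e^(rt) = 3220: e^(0.15·t) = 3220/198 = 16.263.
0.15·t = ln(16.263) = 2.7889, so t = 2.7889/0.15 = 18.592.

18.6 years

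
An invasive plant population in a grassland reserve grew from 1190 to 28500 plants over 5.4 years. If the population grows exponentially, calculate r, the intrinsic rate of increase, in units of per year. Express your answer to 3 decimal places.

From N(t) = N₀·e^(rt): e^(r·5.4) = 28500/1190 = 23.95.
r·5.4 = ln(23.95) = 3.176, so r = 3.176/5.4 = 0.58814.

0.588 per year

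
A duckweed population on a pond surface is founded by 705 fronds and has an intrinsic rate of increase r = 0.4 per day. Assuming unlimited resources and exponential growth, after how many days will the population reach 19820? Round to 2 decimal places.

8.34 days

Set N₀·e^(rt) = 19820: e^(0.4·t) = 19820/705 = 28.113.
0.4·t = ln(28.113) = 3.3362, so t = 3.3362/0.4 = 8.3406.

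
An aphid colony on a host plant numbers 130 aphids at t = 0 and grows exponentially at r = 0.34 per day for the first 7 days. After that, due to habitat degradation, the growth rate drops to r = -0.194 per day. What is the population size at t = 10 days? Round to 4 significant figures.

784.9 aphids

Phase 1: N(7) = 130·e^(0.34×7) = 130·e^2.38 = 1404.64.
Phase 2 runs for 10 − 7 = 3 days at r = -0.194.
N(10) = 1404.64·e^(-0.194×3) = 1404.64·e^-0.582 = 784.883.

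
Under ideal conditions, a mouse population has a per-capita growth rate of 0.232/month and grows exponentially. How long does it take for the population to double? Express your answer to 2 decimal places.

2.99 months

Doubling time t_d = ln(2)/r = 0.6931/0.232 = 2.9877.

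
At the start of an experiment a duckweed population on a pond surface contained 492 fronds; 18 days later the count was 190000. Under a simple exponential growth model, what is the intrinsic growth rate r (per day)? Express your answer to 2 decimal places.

0.33 per day

From N(t) = N₀·e^(rt): e^(r·18) = 190000/492 = 386.18.
r·18 = ln(386.18) = 5.9563, so r = 5.9563/18 = 0.33091.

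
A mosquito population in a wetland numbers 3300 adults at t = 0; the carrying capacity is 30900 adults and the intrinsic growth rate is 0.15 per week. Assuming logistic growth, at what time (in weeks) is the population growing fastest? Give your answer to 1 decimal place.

14.2 weeks

Logistic growth is fastest at N = K/2 = 15450.
A = (K − N₀)/N₀ = 8.3636. Set K/(1 + A·e^(−rt)) = K/2 → A·e^(−rt) = 1.
e^(−0.15t) = 1/8.3636 = 0.119565, so t = ln(8.3636)/0.15 = 2.1239/0.15 = 14.159.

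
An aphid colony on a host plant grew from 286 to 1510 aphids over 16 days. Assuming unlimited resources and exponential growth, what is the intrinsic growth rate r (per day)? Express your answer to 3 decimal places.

From N(t) = N₀·e^(rt): e^(r·16) = 1510/286 = 5.2797.
r·16 = ln(5.2797) = 1.6639, so r = 1.6639/16 = 0.10399.

0.104 per day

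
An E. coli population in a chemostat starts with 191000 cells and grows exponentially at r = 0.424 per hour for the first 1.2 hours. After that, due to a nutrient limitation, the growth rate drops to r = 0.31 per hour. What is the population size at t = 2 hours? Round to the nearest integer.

407106 cells

Phase 1: N(1.2) = 191000·e^(0.424×1.2) = 191000·e^0.5088 = 317689.
Phase 2 runs for 2 − 1.2 = 0.8 hours at r = 0.31.
N(2) = 317689·e^(0.31×0.8) = 317689·e^0.248 = 407106.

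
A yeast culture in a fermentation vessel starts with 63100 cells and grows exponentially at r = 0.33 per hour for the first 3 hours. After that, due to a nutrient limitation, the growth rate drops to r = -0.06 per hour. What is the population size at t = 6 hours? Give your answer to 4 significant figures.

Phase 1: N(3) = 63100·e^(0.33×3) = 63100·e^0.99 = 169817.
Phase 2 runs for 6 − 3 = 3 hours at r = -0.06.
N(6) = 169817·e^(-0.06×3) = 169817·e^-0.18 = 141843.

141800 cells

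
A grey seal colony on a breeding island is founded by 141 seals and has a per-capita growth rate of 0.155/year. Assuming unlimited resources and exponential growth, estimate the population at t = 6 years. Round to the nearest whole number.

357 seals

N(t) = N₀·e^(rt) = 141 × e^(0.155×6) = 141 × e^0.93.
e^0.93 ≈ 2.5345, so N ≈ 141 × 2.5345 = 357.366.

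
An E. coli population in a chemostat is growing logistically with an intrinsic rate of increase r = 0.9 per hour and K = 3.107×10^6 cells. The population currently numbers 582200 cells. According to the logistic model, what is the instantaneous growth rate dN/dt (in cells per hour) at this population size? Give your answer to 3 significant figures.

dN/dt = rN(1 − N/K) = 0.9 × 582200 × (1 − 582200/3.107×10^6).
1 − 582200/3.107×10^6 = 0.81262; dN/dt = 0.9 × 582200 × 0.81262 = 4.25795×10^5.

426000 cells per hour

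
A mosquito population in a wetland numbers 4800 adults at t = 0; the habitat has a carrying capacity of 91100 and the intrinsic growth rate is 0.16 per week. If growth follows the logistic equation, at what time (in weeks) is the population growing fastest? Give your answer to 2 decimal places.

Logistic growth is fastest at N = K/2 = 45550.
A = (K − N₀)/N₀ = 17.979. Set K/(1 + A·e^(−rt)) = K/2 → A·e^(−rt) = 1.
e^(−0.16t) = 1/17.979 = 0.0556199, so t = ln(17.979)/0.16 = 2.8892/0.16 = 18.058.

18.06 weeks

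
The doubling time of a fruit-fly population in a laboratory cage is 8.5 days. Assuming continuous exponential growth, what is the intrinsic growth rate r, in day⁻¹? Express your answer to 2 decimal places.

0.08 per day

r = ln(2)/t_d = 0.6931/8.5 = 0.081547.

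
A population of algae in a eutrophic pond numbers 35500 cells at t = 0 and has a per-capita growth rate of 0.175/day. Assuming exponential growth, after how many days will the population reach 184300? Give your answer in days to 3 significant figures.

Set N₀·e^(rt) = 184300: e^(0.175·t) = 184300/35500 = 5.1915.
0.175·t = ln(5.1915) = 1.647, so t = 1.647/0.175 = 9.4116.

9.41 days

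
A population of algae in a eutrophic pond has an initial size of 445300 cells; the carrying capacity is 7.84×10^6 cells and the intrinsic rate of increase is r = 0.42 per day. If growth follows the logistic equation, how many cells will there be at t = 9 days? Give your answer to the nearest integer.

5685295 cells

A = (K − N₀)/N₀ = (7.84×10^6 − 445300)/445300 = 16.606.
N(t) = K/(1 + A·e^(−rt)) = 7.84×10^6/(1 + 16.606×e^(−0.42×9)).
e^(−3.78) = 0.022823; denominator = 1 + 16.606×0.022823 = 1.379.
N = 7.84×10^6/1.379 = 5.685295×10^6.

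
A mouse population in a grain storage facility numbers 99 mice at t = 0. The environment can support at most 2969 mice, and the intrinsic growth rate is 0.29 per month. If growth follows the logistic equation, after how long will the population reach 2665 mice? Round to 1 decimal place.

A = (K − N₀)/N₀ = (2969 − 99)/99 = 28.99.
Solve 2969/(1 + 28.99·e^(−0.29t)) = 2665: 1 + 28.99·e^(−0.29t) = 1.1141, so e^(−0.29t) = 0.00393486.
−0.29·t = ln(0.00393486) = -5.5379, so t = 5.5379/0.29 = 19.096.

19.1 months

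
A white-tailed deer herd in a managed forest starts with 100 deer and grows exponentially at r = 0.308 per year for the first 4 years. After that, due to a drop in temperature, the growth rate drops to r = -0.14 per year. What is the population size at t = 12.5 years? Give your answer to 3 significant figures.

Phase 1: N(4) = 100·e^(0.308×4) = 100·e^1.232 = 342.808.
Phase 2 runs for 12.5 − 4 = 8.5 years at r = -0.14.
N(12.5) = 342.808·e^(-0.14×8.5) = 342.808·e^-1.19 = 104.289.

104 deer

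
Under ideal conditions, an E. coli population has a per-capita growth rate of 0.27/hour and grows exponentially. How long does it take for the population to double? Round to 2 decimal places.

2.57 hours

Doubling time t_d = ln(2)/r = 0.6931/0.27 = 2.5672.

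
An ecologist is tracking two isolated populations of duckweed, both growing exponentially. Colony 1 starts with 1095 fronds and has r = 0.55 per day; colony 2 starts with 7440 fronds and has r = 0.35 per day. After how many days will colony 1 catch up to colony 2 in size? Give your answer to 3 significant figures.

9.58 days

Set 1095·e^(0.55t) = 7440·e^(0.35t).
e^((0.55 − 0.35)t) = 7440/1095 → e^(0.2·t) = 6.7945.
0.2·t = ln(6.7945) = 1.9161, so t = 1.9161/0.2 = 9.5806.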